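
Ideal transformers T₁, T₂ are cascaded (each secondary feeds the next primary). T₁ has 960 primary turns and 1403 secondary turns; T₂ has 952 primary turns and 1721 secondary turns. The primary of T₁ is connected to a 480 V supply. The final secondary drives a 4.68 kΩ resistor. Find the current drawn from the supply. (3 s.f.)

I_supply ≈ 0.716 A

Secondary of T₁: V = 480.00 × 1403/960 = 701.50 V.
Secondary of T₂: V = 701.50 × 1721/952 = 1268.2 V.
I_load = 1268.2/4680 = 0.27097 A, so P_out = 1268.2 × 0.27097 = 343.63 W.
All ideal ⇒ P_in = P_out, so I_supply = 343.63/480 = 0.716 A.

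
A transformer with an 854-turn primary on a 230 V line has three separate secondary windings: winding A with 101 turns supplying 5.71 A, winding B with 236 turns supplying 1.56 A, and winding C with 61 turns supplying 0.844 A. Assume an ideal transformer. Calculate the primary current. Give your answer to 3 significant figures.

I_p ≈ 1.17 A

V_A = 230 × 101/854 = 27.201 V; V_B = 230 × 236/854 = 63.560 V; V_C = 230 × 61/854 = 16.429 V.
P_out = V_A I_A + V_B I_B + V_C I_C = 27.201×5.71 + 63.560×1.56 + 16.429×0.844 = 155.32 + 99.153 + 13.866 = 268.34 W.
Ideal ⇒ P_in = P_out, so I_p = P_out/V_p = 268.34/230 = 1.17 A.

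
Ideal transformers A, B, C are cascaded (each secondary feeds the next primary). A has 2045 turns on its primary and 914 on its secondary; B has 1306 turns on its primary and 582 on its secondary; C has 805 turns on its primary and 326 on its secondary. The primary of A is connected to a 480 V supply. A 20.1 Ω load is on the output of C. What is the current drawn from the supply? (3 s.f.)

I_supply ≈ 0.155 A

Secondary of A: V = 480.00 × 914/2045 = 214.53 V.
Secondary of B: V = 214.53 × 582/1306 = 95.604 V.
Secondary of C: V = 95.604 × 326/805 = 38.716 V.
I_load = 38.716/20.1 = 1.9262 A, so P_out = 38.716 × 1.9262 = 74.575 W.
All ideal ⇒ P_in = P_out, so I_supply = 74.575/480 = 0.155 A.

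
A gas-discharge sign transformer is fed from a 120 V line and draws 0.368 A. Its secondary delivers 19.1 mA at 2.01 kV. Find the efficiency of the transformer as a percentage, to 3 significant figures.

η ≈ 86.9%

P_in = 120 × 0.368 = 44.1600 W.
P_out = 2010 × 0.0191 = 38.3910 W.
η = P_out/P_in = 38.3910/44.1600 = 0.869.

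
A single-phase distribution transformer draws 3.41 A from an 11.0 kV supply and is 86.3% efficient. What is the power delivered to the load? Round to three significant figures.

P_in = V_p I_p = 11000 × 3.41 = 37510 W.
P_out = η P_in = 0.863 × 37510 = 32400 W.

P_out ≈ 32400 W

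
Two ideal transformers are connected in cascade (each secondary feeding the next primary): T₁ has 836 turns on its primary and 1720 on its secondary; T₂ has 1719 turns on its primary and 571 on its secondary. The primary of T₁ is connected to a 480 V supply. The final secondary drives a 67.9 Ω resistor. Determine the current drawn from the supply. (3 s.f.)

Secondary of T₁: V = 480.00 × 1720/836 = 987.56 V.
Secondary of T₂: V = 987.56 × 571/1719 = 328.04 V.
I_load = 328.04/67.9 = 4.8312 A, so P_out = 328.04 × 4.8312 = 1584.8 W.
All ideal ⇒ P_in = P_out, so I_supply = 1584.8/480 = 3.30 A.

I_supply ≈ 3.30 A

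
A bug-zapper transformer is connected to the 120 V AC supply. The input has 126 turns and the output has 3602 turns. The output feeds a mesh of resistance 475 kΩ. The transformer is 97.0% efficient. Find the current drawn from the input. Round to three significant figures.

V_out = 120 × 3602/126 = 3430.5 V.
I_out = V_out/R = 3430.5/475000 = 0.0072221 A.
P_out = V_out I_out = 3430.5 × 0.0072221 = 24.775 W.
P_in = P_out/η = 24.775/0.970 = 25.541 W.
I_in = P_in/V_in = 25.541/120 = 0.213 A.

I_in ≈ 0.213 A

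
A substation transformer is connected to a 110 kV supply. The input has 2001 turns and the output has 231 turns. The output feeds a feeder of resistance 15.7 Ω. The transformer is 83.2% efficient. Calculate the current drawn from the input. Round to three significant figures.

I_in ≈ 112 A

V_out = 110000 × 231/2001 = 12699 V.
I_out = V_out/R = 12699/15.7 = 808.83 A.
P_out = V_out I_out = 12699 × 808.83 = 1.0271×10^7 W.
P_in = P_out/η = 1.0271×10^7/0.832 = 1.2345×10^7 W.
I_in = P_in/V_in = 1.2345×10^7/110000 = 112 A.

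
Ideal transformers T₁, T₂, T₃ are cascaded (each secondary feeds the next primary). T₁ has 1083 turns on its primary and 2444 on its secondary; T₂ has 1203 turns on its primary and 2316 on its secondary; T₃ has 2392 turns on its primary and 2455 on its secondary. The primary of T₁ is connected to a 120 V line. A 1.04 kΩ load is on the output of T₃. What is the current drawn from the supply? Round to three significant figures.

After T₁: V = 120.00 × 2444/1083 = 270.80 V.
After T₂: V = 270.80 × 2316/1203 = 521.35 V.
After T₃: V = 521.35 × 2455/2392 = 535.08 V.
I_load = 535.08/1040 = 0.51450 A, so P_out = 535.08 × 0.51450 = 275.30 W.
All ideal ⇒ P_in = P_out, so I_supply = 275.30/120 = 2.29 A.

I_supply ≈ 2.29 A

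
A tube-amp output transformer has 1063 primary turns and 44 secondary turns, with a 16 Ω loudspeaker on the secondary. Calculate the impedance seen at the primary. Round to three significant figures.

Z_p = (N_p/N_s)² × Z_s = (1063/44)² × 16 = 9340 Ω.

Z_p ≈ 9340 Ω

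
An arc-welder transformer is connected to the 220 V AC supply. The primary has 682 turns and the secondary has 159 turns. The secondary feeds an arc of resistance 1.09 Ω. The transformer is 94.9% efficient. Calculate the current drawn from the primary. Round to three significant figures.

I_p ≈ 11.6 A

V_s = 220 × 159/682 = 51.290 V.
I_s = V_s/R = 51.290/1.09 = 47.055 A.
P_out = V_s I_s = 51.290 × 47.055 = 2413.5 W.
P_in = P_out/η = 2413.5/0.949 = 2543.2 W.
I_p = P_in/V_p = 2543.2/220 = 11.6 A.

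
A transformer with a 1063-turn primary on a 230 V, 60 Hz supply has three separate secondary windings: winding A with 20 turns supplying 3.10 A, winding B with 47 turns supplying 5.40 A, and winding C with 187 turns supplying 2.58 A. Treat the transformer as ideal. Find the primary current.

I_p ≈ 0.751 A

V_A = 230 × 20/1063 = 4.3274 V; V_B = 230 × 47/1063 = 10.169 V; V_C = 230 × 187/1063 = 40.461 V.
P_out = V_A I_A + V_B I_B + V_C I_C = 4.3274×3.10 + 10.169×5.40 + 40.461×2.58 = 13.415 + 54.914 + 104.39 = 172.72 W.
Ideal ⇒ P_in = P_out, so I_p = P_out/V_p = 172.72/230 = 0.751 A.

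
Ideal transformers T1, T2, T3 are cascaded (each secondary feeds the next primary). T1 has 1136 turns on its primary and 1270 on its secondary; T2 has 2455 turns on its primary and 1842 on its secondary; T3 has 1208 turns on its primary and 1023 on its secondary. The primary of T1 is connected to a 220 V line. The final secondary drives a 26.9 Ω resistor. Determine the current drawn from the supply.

I_supply ≈ 4.13 A

After T1: V = 220.00 × 1270/1136 = 245.95 V.
After T2: V = 245.95 × 1842/2455 = 184.54 V.
After T3: V = 184.54 × 1023/1208 = 156.28 V.
I_load = 156.28/26.9 = 5.8096 A, so P_out = 156.28 × 5.8096 = 907.90 W.
All ideal ⇒ P_in = P_out, so I_supply = 907.90/220 = 4.13 A.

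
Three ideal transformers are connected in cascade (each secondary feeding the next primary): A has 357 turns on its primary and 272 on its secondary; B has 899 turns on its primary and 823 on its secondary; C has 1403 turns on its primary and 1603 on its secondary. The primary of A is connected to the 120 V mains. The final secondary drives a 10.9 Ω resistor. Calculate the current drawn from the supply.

After A: V = 120.00 × 272/357 = 91.429 V.
After B: V = 91.429 × 823/899 = 83.699 V.
After C: V = 83.699 × 1603/1403 = 95.631 V.
I_load = 95.631/10.9 = 8.7735 A, so P_out = 95.631 × 8.7735 = 839.01 W.
All ideal ⇒ P_in = P_out, so I_supply = 839.01/120 = 6.99 A.

I_supply ≈ 6.99 A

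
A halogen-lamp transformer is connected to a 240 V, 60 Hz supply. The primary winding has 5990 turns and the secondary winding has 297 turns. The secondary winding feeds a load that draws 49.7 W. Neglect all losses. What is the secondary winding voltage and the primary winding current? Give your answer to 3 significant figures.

V_s ≈ 11.9 V, I_p ≈ 0.207 A

V_s = V_p × N_s/N_p = 240 × 297/5990 = 11.900 V.
I_s = P/V_s = 49.7/11.900 = 4.1765 A.
I_p = I_s × N_s/N_p = 4.1765 × 297/5990 = 0.207 A.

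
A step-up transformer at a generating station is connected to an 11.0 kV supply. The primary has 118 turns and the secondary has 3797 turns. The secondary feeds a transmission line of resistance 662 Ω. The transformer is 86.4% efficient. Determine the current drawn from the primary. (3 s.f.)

I_p ≈ 19900 A

V_s = 11000 × 3797/118 = 353960 V.
I_s = V_s/R = 353960/662 = 534.68 A.
P_out = V_s I_s = 353960 × 534.68 = 1.8925×10^8 W.
P_in = P_out/η = 1.8925×10^8/0.864 = 2.1904×10^8 W.
I_p = P_in/V_p = 2.1904×10^8/11000 = 19900 A.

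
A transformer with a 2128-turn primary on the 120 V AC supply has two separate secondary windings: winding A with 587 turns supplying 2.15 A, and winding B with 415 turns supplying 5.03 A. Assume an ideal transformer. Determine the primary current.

V_A = 120 × 587/2128 = 33.102 V; V_B = 120 × 415/2128 = 23.402 V.
P_out = V_A I_A + V_B I_B = 33.102×2.15 + 23.402×5.03 = 71.168 + 117.71 = 188.88 W.
Ideal ⇒ P_in = P_out, so I_p = P_out/V_p = 188.88/120 = 1.57 A.

I_p ≈ 1.57 A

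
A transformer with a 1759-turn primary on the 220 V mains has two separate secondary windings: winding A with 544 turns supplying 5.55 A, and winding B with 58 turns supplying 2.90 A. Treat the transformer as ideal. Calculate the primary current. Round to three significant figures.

I_p ≈ 1.81 A

V_A = 220 × 544/1759 = 68.039 V; V_B = 220 × 58/1759 = 7.2541 V.
P_out = V_A I_A + V_B I_B = 68.039×5.55 + 7.2541×2.90 = 377.61 + 21.037 = 398.65 W.
Ideal ⇒ P_in = P_out, so I_p = P_out/V_p = 398.65/220 = 1.81 A.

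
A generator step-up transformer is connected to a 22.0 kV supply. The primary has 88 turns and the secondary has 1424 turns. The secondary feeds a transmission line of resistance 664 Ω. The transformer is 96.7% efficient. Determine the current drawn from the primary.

I_p ≈ 8970 A

V_s = 22000 × 1424/88 = 356000 V.
I_s = V_s/R = 356000/664 = 536.14 A.
P_out = V_s I_s = 356000 × 536.14 = 1.9087×10^8 W.
P_in = P_out/η = 1.9087×10^8/0.967 = 1.9738×10^8 W.
I_p = P_in/V_p = 1.9738×10^8/22000 = 8970 A.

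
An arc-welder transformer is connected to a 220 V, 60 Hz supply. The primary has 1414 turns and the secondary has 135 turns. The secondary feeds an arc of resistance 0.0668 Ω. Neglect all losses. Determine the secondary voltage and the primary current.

V_s ≈ 21.0 V, I_p ≈ 30.0 A

V_s = V_p × N_s/N_p = 220 × 135/1414 = 21.004 V.
I_s = V_s/R = 21.004/0.0668 = 314.43 A.
I_p = I_s × N_s/N_p = 314.43 × 135/1414 = 30.0 A.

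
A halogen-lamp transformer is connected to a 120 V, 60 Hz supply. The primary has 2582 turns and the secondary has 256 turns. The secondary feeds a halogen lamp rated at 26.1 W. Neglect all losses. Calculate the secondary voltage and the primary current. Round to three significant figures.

V_s = V_p × N_s/N_p = 120 × 256/2582 = 11.898 V.
I_s = P/V_s = 26.1/11.898 = 2.1937 A.
I_p = I_s × N_s/N_p = 2.1937 × 256/2582 = 0.218 A.

V_s ≈ 11.9 V, I_p ≈ 0.218 A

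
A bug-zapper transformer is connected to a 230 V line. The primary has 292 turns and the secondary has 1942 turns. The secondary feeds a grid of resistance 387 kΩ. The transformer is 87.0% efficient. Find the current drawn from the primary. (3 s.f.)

V_s = 230 × 1942/292 = 1529.7 V.
I_s = V_s/R = 1529.7/387000 = 0.0039526 A.
P_out = V_s I_s = 1529.7 × 0.0039526 = 6.0461 W.
P_in = P_out/η = 6.0461/0.870 = 6.9496 W.
I_p = P_in/V_p = 6.9496/230 = 0.0302 A.

I_p ≈ 0.0302 A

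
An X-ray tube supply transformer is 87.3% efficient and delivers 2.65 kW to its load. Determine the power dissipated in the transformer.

P_loss ≈ 386 W

P_in = P_out/η = 2650/0.873 = 3035.51 W.
P_loss = P_in − P_out = 3035.51 − 2650 = 386 W.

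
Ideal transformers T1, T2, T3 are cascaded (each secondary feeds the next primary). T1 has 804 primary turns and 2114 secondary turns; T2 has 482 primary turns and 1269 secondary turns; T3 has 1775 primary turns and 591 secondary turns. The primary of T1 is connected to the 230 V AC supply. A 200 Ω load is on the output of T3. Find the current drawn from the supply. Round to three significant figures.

I_supply ≈ 6.11 A

After T1: V = 230.00 × 2114/804 = 604.75 V.
After T2: V = 604.75 × 1269/482 = 1592.2 V.
After T3: V = 1592.2 × 591/1775 = 530.13 V.
I_load = 530.13/200 = 2.6506 A, so P_out = 530.13 × 2.6506 = 1405.2 W.
All ideal ⇒ P_in = P_out, so I_supply = 1405.2/230 = 6.11 A.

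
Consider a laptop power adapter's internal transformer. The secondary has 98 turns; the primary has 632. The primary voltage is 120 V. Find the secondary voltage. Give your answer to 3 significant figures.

V_s/V_p = N_s/N_p, so V_s = 120 × 98/632 = 18.6 V.

V_s ≈ 18.6 V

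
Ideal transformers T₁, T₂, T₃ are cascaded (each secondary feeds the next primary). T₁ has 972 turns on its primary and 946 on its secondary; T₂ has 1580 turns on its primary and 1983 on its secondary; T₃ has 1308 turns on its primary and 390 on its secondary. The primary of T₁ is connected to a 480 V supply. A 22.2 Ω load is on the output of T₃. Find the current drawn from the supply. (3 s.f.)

I_supply ≈ 2.87 A

Secondary of T₁: V = 480.00 × 946/972 = 467.16 V.
Secondary of T₂: V = 467.16 × 1983/1580 = 586.32 V.
Secondary of T₃: V = 586.32 × 390/1308 = 174.82 V.
I_load = 174.82/22.2 = 7.8747 A, so P_out = 174.82 × 7.8747 = 1376.7 W.
All ideal ⇒ P_in = P_out, so I_supply = 1376.7/480 = 2.87 A.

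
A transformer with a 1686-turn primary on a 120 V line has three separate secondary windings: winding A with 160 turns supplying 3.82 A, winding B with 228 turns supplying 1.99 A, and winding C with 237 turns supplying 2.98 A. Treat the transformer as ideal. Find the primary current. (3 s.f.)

V_A = 120 × 160/1686 = 11.388 V; V_B = 120 × 228/1686 = 16.228 V; V_C = 120 × 237/1686 = 16.868 V.
P_out = V_A I_A + V_B I_B + V_C I_C = 11.388×3.82 + 16.228×1.99 + 16.868×2.98 = 43.502 + 32.293 + 50.268 = 126.06 W.
Ideal ⇒ P_in = P_out, so I_p = P_out/V_p = 126.06/120 = 1.05 A.

I_p ≈ 1.05 A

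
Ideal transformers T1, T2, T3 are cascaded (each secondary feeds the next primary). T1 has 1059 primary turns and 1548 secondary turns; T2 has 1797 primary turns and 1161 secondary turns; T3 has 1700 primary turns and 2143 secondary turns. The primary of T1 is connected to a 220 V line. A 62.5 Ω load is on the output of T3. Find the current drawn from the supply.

Secondary of T1: V = 220.00 × 1548/1059 = 321.59 V.
Secondary of T2: V = 321.59 × 1161/1797 = 207.77 V.
Secondary of T3: V = 207.77 × 2143/1700 = 261.91 V.
I_load = 261.91/62.5 = 4.1906 A, so P_out = 261.91 × 4.1906 = 1097.6 W.
All ideal ⇒ P_in = P_out, so I_supply = 1097.6/220 = 4.99 A.

I_supply ≈ 4.99 A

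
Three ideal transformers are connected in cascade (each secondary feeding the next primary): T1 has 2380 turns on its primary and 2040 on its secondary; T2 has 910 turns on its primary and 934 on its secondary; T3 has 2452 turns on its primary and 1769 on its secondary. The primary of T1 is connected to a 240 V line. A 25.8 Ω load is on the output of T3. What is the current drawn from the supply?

I_supply ≈ 3.75 A

After T1: V = 240.00 × 2040/2380 = 205.71 V.
After T2: V = 205.71 × 934/910 = 211.14 V.
After T3: V = 211.14 × 1769/2452 = 152.33 V.
I_load = 152.33/25.8 = 5.9042 A, so P_out = 152.33 × 5.9042 = 899.36 W.
All ideal ⇒ P_in = P_out, so I_supply = 899.36/240 = 3.75 A.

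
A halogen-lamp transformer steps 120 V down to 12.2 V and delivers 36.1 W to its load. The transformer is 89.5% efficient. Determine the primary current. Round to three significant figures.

P_in = P_out/η = 36.1/0.895 = 40.335 W.
I_p = P_in/V_p = 40.335/120 = 0.336 A.

I_p ≈ 0.336 A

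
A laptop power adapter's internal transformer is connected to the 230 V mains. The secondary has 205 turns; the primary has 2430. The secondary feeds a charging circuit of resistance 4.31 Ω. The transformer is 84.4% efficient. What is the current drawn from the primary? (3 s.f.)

I_p ≈ 0.450 A

V_s = 230 × 205/2430 = 19.403 V.
I_s = V_s/R = 19.403/4.31 = 4.5019 A.
P_out = V_s I_s = 19.403 × 4.5019 = 87.352 W.
P_in = P_out/η = 87.352/0.844 = 103.50 W.
I_p = P_in/V_p = 103.50/230 = 0.450 A.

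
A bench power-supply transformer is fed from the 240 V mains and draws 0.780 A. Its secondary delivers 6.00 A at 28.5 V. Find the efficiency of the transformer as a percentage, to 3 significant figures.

P_in = 240 × 0.780 = 187.200 W.
P_out = 28.5 × 6.00 = 171.000 W.
η = P_out/P_in = 171.000/187.200 = 0.913.

η ≈ 91.3%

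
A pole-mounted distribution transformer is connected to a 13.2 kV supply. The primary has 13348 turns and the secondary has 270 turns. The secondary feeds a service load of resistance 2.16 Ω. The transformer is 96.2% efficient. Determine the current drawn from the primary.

I_p ≈ 2.60 A

V_s = 13200 × 270/13348 = 267.01 V.
I_s = V_s/R = 267.01/2.16 = 123.61 A.
P_out = V_s I_s = 267.01 × 123.61 = 33006 W.
P_in = P_out/η = 33006/0.962 = 34309 W.
I_p = P_in/V_p = 34309/13200 = 2.60 A.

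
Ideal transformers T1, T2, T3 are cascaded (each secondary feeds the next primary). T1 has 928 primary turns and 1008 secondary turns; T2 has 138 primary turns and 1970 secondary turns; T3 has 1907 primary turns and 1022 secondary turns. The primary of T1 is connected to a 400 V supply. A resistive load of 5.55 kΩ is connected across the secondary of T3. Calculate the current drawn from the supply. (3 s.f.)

I_supply ≈ 4.98 A

Secondary of T1: V = 400.00 × 1008/928 = 434.48 V.
Secondary of T2: V = 434.48 × 1970/138 = 6202.4 V.
Secondary of T3: V = 6202.4 × 1022/1907 = 3324.0 V.
I_load = 3324.0/5550 = 0.59892 A, so P_out = 3324.0 × 0.59892 = 1990.8 W.
All ideal ⇒ P_in = P_out, so I_supply = 1990.8/400 = 4.98 A.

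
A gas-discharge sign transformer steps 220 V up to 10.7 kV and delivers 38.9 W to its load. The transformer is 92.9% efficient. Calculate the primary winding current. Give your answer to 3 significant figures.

I_p ≈ 0.190 A

P_in = P_out/η = 38.9/0.929 = 41.873 W.
I_p = P_in/V_p = 41.873/220 = 0.190 A.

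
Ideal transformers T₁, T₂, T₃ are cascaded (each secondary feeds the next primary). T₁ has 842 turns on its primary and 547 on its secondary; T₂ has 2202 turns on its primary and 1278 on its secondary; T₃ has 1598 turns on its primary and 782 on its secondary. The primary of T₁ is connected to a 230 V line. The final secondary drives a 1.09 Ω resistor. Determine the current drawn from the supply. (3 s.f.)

Secondary of T₁: V = 230.00 × 547/842 = 149.42 V.
Secondary of T₂: V = 149.42 × 1278/2202 = 86.719 V.
Secondary of T₃: V = 86.719 × 782/1598 = 42.437 V.
I_load = 42.437/1.09 = 38.933 A, so P_out = 42.437 × 38.933 = 1652.2 W.
All ideal ⇒ P_in = P_out, so I_supply = 1652.2/230 = 7.18 A.

I_supply ≈ 7.18 A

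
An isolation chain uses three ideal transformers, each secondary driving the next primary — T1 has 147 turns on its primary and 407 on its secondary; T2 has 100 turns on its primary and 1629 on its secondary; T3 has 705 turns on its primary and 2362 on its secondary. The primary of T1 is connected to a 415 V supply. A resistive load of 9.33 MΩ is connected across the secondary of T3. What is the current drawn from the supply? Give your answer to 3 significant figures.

I_supply ≈ 1.02 A

Secondary of T1: V = 415.00 × 407/147 = 1149.0 V.
Secondary of T2: V = 1149.0 × 1629/100 = 18717 V.
Secondary of T3: V = 18717 × 2362/705 = 62710 V.
I_load = 62710/(9.33×10^6) = 0.0067213 A, so P_out = 62710 × 0.0067213 = 421.49 W.
All ideal ⇒ P_in = P_out, so I_supply = 421.49/415 = 1.02 A.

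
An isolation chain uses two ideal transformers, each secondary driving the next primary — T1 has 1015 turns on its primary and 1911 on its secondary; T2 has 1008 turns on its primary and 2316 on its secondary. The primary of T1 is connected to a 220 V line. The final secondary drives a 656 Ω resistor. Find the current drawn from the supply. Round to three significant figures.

Secondary of T1: V = 220.00 × 1911/1015 = 414.21 V.
Secondary of T2: V = 414.21 × 2316/1008 = 951.69 V.
I_load = 951.69/656 = 1.4507 A, so P_out = 951.69 × 1.4507 = 1380.7 W.
All ideal ⇒ P_in = P_out, so I_supply = 1380.7/220 = 6.28 A.

I_supply ≈ 6.28 A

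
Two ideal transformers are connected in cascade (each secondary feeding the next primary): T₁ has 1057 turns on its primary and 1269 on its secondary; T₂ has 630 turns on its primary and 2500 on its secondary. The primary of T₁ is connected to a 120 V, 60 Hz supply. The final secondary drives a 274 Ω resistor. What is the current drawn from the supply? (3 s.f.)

Secondary of T₁: V = 120.00 × 1269/1057 = 144.07 V.
Secondary of T₂: V = 144.07 × 2500/630 = 571.70 V.
I_load = 571.70/274 = 2.0865 A, so P_out = 571.70 × 2.0865 = 1192.8 W.
All ideal ⇒ P_in = P_out, so I_supply = 1192.8/120 = 9.94 A.

I_supply ≈ 9.94 A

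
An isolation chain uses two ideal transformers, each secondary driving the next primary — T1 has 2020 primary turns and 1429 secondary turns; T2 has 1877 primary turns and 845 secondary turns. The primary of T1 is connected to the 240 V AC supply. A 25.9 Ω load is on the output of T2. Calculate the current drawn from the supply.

I_supply ≈ 0.940 A

Secondary of T1: V = 240.00 × 1429/2020 = 169.78 V.
Secondary of T2: V = 169.78 × 845/1877 = 76.434 V.
I_load = 76.434/25.9 = 2.9511 A, so P_out = 76.434 × 2.9511 = 225.56 W.
All ideal ⇒ P_in = P_out, so I_supply = 225.56/240 = 0.940 A.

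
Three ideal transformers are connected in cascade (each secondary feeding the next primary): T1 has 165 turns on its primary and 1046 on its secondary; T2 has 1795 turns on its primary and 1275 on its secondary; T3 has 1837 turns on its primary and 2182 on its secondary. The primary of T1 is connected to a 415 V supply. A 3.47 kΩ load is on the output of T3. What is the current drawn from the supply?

After T1: V = 415.00 × 1046/165 = 2630.8 V.
After T2: V = 2630.8 × 1275/1795 = 1868.7 V.
After T3: V = 1868.7 × 2182/1837 = 2219.7 V.
I_load = 2219.7/3470 = 0.63967 A, so P_out = 2219.7 × 0.63967 = 1419.9 W.
All ideal ⇒ P_in = P_out, so I_supply = 1419.9/415 = 3.42 A.

I_supply ≈ 3.42 A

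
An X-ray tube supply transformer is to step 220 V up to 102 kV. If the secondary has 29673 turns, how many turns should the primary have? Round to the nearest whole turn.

N_p/N_s = V_p/V_s, so N_p = 29673 × 220/102000 = 64.0 ≈ 64 turns.

N_p = 64 turns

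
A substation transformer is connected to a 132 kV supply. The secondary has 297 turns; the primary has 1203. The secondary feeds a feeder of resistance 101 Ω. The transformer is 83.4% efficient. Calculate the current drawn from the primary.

I_p ≈ 95.5 A

V_s = 132000 × 297/1203 = 32589 V.
I_s = V_s/R = 32589/101 = 322.66 A.
P_out = V_s I_s = 32589 × 322.66 = 1.0515×10^7 W.
P_in = P_out/η = 1.0515×10^7/0.834 = 1.2608×10^7 W.
I_p = P_in/V_p = 1.2608×10^7/132000 = 95.5 A.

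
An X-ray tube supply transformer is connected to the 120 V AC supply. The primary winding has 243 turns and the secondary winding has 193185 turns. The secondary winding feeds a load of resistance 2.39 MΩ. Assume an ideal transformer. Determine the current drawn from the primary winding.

I_p ≈ 31.7 A

V_s = V_p × N_s/N_p = 120 × 193185/243 = 95400 V.
I_s = V_s/R = 95400/(2.39×10^6) = 0.039916 A.
For an ideal transformer I_p N_p = I_s N_s, so I_p = 0.039916 × 193185/243 = 31.7 A.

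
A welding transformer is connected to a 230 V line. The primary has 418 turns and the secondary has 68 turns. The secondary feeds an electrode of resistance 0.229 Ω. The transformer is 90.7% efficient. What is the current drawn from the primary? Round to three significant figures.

V_s = 230 × 68/418 = 37.416 V.
I_s = V_s/R = 37.416/0.229 = 163.39 A.
P_out = V_s I_s = 37.416 × 163.39 = 6113.4 W.
P_in = P_out/η = 6113.4/0.907 = 6740.3 W.
I_p = P_in/V_p = 6740.3/230 = 29.3 A.

I_p ≈ 29.3 A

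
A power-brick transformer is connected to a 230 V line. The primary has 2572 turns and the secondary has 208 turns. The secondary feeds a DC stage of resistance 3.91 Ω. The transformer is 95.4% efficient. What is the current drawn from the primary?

I_p ≈ 0.403 A

V_s = 230 × 208/2572 = 18.600 V.
I_s = V_s/R = 18.600/3.91 = 4.7571 A.
P_out = V_s I_s = 18.600 × 4.7571 = 88.484 W.
P_in = P_out/η = 88.484/0.954 = 92.750 W.
I_p = P_in/V_p = 92.750/230 = 0.403 A.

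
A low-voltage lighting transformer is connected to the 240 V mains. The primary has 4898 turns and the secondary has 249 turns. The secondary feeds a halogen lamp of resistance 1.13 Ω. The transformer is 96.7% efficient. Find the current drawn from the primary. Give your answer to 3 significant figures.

V_s = 240 × 249/4898 = 12.201 V.
I_s = V_s/R = 12.201/1.13 = 10.797 A.
P_out = V_s I_s = 12.201 × 10.797 = 131.74 W.
P_in = P_out/η = 131.74/0.967 = 136.23 W.
I_p = P_in/V_p = 136.23/240 = 0.568 A.

I_p ≈ 0.568 A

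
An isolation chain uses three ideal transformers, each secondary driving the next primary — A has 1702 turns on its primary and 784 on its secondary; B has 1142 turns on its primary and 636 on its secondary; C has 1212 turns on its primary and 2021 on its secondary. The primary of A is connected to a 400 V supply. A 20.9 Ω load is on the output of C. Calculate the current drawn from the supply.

I_supply ≈ 3.50 A

Secondary of A: V = 400.00 × 784/1702 = 184.25 V.
Secondary of B: V = 184.25 × 636/1142 = 102.61 V.
Secondary of C: V = 102.61 × 2021/1212 = 171.11 V.
I_load = 171.11/20.9 = 8.1870 A, so P_out = 171.11 × 8.1870 = 1400.9 W.
All ideal ⇒ P_in = P_out, so I_supply = 1400.9/400 = 3.50 A.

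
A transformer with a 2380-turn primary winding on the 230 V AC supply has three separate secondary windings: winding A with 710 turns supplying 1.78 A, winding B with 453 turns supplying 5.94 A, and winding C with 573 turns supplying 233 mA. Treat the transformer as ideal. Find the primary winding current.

V_A = 230 × 710/2380 = 68.613 V; V_B = 230 × 453/2380 = 43.777 V; V_C = 230 × 573/2380 = 55.374 V.
P_out = V_A I_A + V_B I_B + V_C I_C = 68.613×1.78 + 43.777×5.94 + 55.374×0.233 = 122.13 + 260.04 + 12.902 = 395.07 W.
Ideal ⇒ P_in = P_out, so I_p = P_out/V_p = 395.07/230 = 1.72 A.

I_p ≈ 1.72 A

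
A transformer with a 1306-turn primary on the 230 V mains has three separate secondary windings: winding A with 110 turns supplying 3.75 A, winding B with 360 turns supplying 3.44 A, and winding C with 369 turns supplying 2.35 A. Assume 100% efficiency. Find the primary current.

I_p ≈ 1.93 A

V_A = 230 × 110/1306 = 19.372 V; V_B = 230 × 360/1306 = 63.400 V; V_C = 230 × 369/1306 = 64.985 V.
P_out = V_A I_A + V_B I_B + V_C I_C = 19.372×3.75 + 63.400×3.44 + 64.985×2.35 = 72.645 + 218.09 + 152.71 = 443.45 W.
Ideal ⇒ P_in = P_out, so I_p = P_out/V_p = 443.45/230 = 1.93 A.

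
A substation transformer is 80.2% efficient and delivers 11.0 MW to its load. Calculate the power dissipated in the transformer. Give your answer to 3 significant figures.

P_loss ≈ 2.72×10^6 W

P_in = P_out/η = 1.10×10^7/0.802 = 1.37157×10^7 W.
P_loss = P_in − P_out = 1.37157×10^7 − 1.10×10^7 = 2.72×10^6 W.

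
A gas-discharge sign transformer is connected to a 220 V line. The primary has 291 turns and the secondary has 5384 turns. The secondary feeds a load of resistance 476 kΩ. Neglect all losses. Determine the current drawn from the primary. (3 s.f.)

I_p ≈ 0.158 A

V_s = V_p × N_s/N_p = 220 × 5384/291 = 4070.4 V.
I_s = V_s/R = 4070.4/476000 = 0.0085512 A.
For an ideal transformer I_p N_p = I_s N_s, so I_p = 0.0085512 × 5384/291 = 0.158 A.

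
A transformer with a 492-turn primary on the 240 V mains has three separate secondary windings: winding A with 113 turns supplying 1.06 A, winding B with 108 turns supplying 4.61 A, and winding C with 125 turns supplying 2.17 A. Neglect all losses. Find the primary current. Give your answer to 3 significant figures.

I_p ≈ 1.81 A

V_A = 240 × 113/492 = 55.122 V; V_B = 240 × 108/492 = 52.683 V; V_C = 240 × 125/492 = 60.976 V.
P_out = V_A I_A + V_B I_B + V_C I_C = 55.122×1.06 + 52.683×4.61 + 60.976×2.17 = 58.429 + 242.87 + 132.32 = 433.61 W.
Ideal ⇒ P_in = P_out, so I_p = P_out/V_p = 433.61/240 = 1.81 A.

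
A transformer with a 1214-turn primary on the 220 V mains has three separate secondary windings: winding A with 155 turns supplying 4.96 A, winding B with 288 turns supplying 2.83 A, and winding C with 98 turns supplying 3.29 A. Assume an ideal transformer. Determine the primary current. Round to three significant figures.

I_p ≈ 1.57 A

V_A = 220 × 155/1214 = 28.089 V; V_B = 220 × 288/1214 = 52.191 V; V_C = 220 × 98/1214 = 17.759 V.
P_out = V_A I_A + V_B I_B + V_C I_C = 28.089×4.96 + 52.191×2.83 + 17.759×3.29 = 139.32 + 147.70 + 58.429 = 345.45 W.
Ideal ⇒ P_in = P_out, so I_p = P_out/V_p = 345.45/220 = 1.57 A.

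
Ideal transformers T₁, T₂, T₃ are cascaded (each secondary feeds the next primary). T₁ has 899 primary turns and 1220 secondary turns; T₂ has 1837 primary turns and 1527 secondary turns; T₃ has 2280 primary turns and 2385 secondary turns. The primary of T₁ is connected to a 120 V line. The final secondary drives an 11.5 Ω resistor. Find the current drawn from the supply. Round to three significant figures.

After T₁: V = 120.00 × 1220/899 = 162.85 V.
After T₂: V = 162.85 × 1527/1837 = 135.37 V.
After T₃: V = 135.37 × 2385/2280 = 141.60 V.
I_load = 141.60/11.5 = 12.313 A, so P_out = 141.60 × 12.313 = 1743.5 W.
All ideal ⇒ P_in = P_out, so I_supply = 1743.5/120 = 14.5 A.

I_supply ≈ 14.5 A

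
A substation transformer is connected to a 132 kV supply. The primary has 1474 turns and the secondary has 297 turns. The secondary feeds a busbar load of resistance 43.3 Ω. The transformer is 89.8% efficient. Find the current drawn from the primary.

V_s = 132000 × 297/1474 = 26597 V.
I_s = V_s/R = 26597/43.3 = 614.25 A.
P_out = V_s I_s = 26597 × 614.25 = 1.6337×10^7 W.
P_in = P_out/η = 1.6337×10^7/0.898 = 1.8193×10^7 W.
I_p = P_in/V_p = 1.8193×10^7/132000 = 138 A.

I_p ≈ 138 A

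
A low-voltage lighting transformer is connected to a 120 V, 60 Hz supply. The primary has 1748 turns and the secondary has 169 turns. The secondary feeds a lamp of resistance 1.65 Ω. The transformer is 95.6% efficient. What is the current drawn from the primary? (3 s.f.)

I_p ≈ 0.711 A

V_s = 120 × 169/1748 = 11.602 V.
I_s = V_s/R = 11.602/1.65 = 7.0314 A.
P_out = V_s I_s = 11.602 × 7.0314 = 81.577 W.
P_in = P_out/η = 81.577/0.956 = 85.332 W.
I_p = P_in/V_p = 85.332/120 = 0.711 A.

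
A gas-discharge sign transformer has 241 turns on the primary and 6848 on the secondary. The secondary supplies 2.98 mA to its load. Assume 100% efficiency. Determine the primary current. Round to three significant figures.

For an ideal transformer I_p/I_s = N_s/N_p, so I_p = 0.00298 × 6848/241 = 0.0847 A.

I_p ≈ 0.0847 A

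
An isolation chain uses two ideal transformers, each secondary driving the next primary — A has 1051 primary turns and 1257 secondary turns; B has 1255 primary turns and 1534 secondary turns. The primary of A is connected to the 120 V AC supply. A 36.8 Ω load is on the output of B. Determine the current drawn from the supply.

I_supply ≈ 6.97 A

Secondary of A: V = 120.00 × 1257/1051 = 143.52 V.
Secondary of B: V = 143.52 × 1534/1255 = 175.43 V.
I_load = 175.43/36.8 = 4.7670 A, so P_out = 175.43 × 4.7670 = 836.26 W.
All ideal ⇒ P_in = P_out, so I_supply = 836.26/120 = 6.97 A.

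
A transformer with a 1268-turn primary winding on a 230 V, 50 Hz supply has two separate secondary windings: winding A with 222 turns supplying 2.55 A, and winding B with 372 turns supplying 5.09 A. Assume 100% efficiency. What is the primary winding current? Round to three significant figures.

V_A = 230 × 222/1268 = 40.268 V; V_B = 230 × 372/1268 = 67.476 V.
P_out = V_A I_A + V_B I_B = 40.268×2.55 + 67.476×5.09 = 102.68 + 343.45 = 446.14 W.
Ideal ⇒ P_in = P_out, so I_p = P_out/V_p = 446.14/230 = 1.94 A.

I_p ≈ 1.94 A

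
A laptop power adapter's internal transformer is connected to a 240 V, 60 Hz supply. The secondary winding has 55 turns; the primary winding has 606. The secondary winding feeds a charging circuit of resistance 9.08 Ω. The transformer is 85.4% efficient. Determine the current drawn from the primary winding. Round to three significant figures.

V_s = 240 × 55/606 = 21.782 V.
I_s = V_s/R = 21.782/9.08 = 2.3989 A.
P_out = V_s I_s = 21.782 × 2.3989 = 52.254 W.
P_in = P_out/η = 52.254/0.854 = 61.187 W.
I_p = P_in/V_p = 61.187/240 = 0.255 A.

I_p ≈ 0.255 A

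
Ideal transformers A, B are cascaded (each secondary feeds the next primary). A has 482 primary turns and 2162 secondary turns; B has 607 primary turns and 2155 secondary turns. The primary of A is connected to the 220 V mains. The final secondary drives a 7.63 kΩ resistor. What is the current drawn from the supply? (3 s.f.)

I_supply ≈ 7.31 A

After A: V = 220.00 × 2162/482 = 986.80 V.
After B: V = 986.80 × 2155/607 = 3503.4 V.
I_load = 3503.4/7630 = 0.45916 A, so P_out = 3503.4 × 0.45916 = 1608.6 W.
All ideal ⇒ P_in = P_out, so I_supply = 1608.6/220 = 7.31 A.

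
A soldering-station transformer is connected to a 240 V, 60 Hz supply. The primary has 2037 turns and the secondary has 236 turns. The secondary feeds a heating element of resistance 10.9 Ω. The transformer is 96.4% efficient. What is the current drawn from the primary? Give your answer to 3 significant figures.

I_p ≈ 0.307 A

V_s = 240 × 236/2037 = 27.806 V.
I_s = V_s/R = 27.806/10.9 = 2.5510 A.
P_out = V_s I_s = 27.806 × 2.5510 = 70.931 W.
P_in = P_out/η = 70.931/0.964 = 73.580 W.
I_p = P_in/V_p = 73.580/240 = 0.307 A.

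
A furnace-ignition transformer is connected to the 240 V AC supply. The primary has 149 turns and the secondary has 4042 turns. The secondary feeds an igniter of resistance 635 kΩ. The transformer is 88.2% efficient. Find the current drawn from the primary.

I_p ≈ 0.315 A

V_s = 240 × 4042/149 = 6510.6 V.
I_s = V_s/R = 6510.6/635000 = 0.010253 A.
P_out = V_s I_s = 6510.6 × 0.010253 = 66.753 W.
P_in = P_out/η = 66.753/0.882 = 75.683 W.
I_p = P_in/V_p = 75.683/240 = 0.315 A.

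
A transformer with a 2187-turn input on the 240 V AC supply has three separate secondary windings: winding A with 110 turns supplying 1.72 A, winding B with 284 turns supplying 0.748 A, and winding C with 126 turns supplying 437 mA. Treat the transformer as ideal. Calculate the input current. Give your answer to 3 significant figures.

V_A = 240 × 110/2187 = 12.071 V; V_B = 240 × 284/2187 = 31.166 V; V_C = 240 × 126/2187 = 13.827 V.
P_out = V_A I_A + V_B I_B + V_C I_C = 12.071×1.72 + 31.166×0.748 + 13.827×0.437 = 20.763 + 23.312 + 6.0425 = 50.117 W.
Ideal ⇒ P_in = P_out, so I_in = P_out/V_in = 50.117/240 = 0.209 A.

I_in ≈ 0.209 A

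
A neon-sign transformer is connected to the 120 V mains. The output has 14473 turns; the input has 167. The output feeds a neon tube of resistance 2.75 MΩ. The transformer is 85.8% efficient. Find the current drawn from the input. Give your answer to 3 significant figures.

I_in ≈ 0.382 A

V_out = 120 × 14473/167 = 10400 V.
I_out = V_out/R = 10400/(2.75×10^6) = 0.0037817 A.
P_out = V_out I_out = 10400 × 0.0037817 = 39.329 W.
P_in = P_out/η = 39.329/0.858 = 45.838 W.
I_in = P_in/V_in = 45.838/120 = 0.382 A.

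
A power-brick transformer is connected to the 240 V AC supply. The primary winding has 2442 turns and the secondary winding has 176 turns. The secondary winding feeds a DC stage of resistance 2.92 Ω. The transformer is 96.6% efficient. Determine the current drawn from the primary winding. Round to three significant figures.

I_p ≈ 0.442 A

V_s = 240 × 176/2442 = 17.297 V.
I_s = V_s/R = 17.297/2.92 = 5.9237 A.
P_out = V_s I_s = 17.297 × 5.9237 = 102.46 W.
P_in = P_out/η = 102.46/0.966 = 106.07 W.
I_p = P_in/V_p = 106.07/240 = 0.442 A.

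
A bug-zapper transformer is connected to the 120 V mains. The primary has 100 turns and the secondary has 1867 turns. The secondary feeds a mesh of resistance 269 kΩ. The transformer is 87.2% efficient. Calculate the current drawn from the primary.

I_p ≈ 0.178 A

V_s = 120 × 1867/100 = 2240.4 V.
I_s = V_s/R = 2240.4/269000 = 0.0083286 A.
P_out = V_s I_s = 2240.4 × 0.0083286 = 18.659 W.
P_in = P_out/η = 18.659/0.872 = 21.398 W.
I_p = P_in/V_p = 21.398/120 = 0.178 A.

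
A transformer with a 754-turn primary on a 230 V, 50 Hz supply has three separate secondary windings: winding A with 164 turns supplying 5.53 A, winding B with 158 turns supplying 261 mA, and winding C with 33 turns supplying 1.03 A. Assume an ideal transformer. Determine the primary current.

I_p ≈ 1.30 A

V_A = 230 × 164/754 = 50.027 V; V_B = 230 × 158/754 = 48.196 V; V_C = 230 × 33/754 = 10.066 V.
P_out = V_A I_A + V_B I_B + V_C I_C = 50.027×5.53 + 48.196×0.261 + 10.066×1.03 = 276.65 + 12.579 + 10.368 = 299.59 W.
Ideal ⇒ P_in = P_out, so I_p = P_out/V_p = 299.59/230 = 1.30 A.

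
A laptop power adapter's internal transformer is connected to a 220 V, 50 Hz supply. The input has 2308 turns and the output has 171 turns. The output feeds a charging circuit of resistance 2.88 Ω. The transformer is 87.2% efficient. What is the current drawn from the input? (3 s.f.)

I_in ≈ 0.481 A

V_out = 220 × 171/2308 = 16.300 V.
I_out = V_out/R = 16.300/2.88 = 5.6597 A.
P_out = V_out I_out = 16.300 × 5.6597 = 92.252 W.
P_in = P_out/η = 92.252/0.872 = 105.79 W.
I_in = P_in/V_in = 105.79/220 = 0.481 A.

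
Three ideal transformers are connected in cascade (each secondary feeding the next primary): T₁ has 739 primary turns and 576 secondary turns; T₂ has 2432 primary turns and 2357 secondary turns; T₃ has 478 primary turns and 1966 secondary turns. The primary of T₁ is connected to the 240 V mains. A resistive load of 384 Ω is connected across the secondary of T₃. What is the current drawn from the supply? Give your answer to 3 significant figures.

After T₁: V = 240.00 × 576/739 = 187.06 V.
After T₂: V = 187.06 × 2357/2432 = 181.29 V.
After T₃: V = 181.29 × 1966/478 = 745.66 V.
I_load = 745.66/384 = 1.9418 A, so P_out = 745.66 × 1.9418 = 1447.9 W.
All ideal ⇒ P_in = P_out, so I_supply = 1447.9/240 = 6.03 A.

I_supply ≈ 6.03 A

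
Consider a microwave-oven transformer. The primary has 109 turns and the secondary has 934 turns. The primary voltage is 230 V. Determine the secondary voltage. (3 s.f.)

V_s ≈ 1970 V

V_s/V_p = N_s/N_p, so V_s = 230 × 934/109 = 1970 V.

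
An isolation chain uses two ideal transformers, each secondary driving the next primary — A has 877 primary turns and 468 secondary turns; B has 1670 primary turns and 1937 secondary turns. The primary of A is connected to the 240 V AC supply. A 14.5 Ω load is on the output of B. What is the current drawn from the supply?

I_supply ≈ 6.34 A

Secondary of A: V = 240.00 × 468/877 = 128.07 V.
Secondary of B: V = 128.07 × 1937/1670 = 148.55 V.
I_load = 148.55/14.5 = 10.245 A, so P_out = 148.55 × 10.245 = 1521.9 W.
All ideal ⇒ P_in = P_out, so I_supply = 1521.9/240 = 6.34 A.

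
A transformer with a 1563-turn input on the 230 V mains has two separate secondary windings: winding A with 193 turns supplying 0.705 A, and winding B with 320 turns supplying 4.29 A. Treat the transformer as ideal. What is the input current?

V_A = 230 × 193/1563 = 28.401 V; V_B = 230 × 320/1563 = 47.089 V.
P_out = V_A I_A + V_B I_B = 28.401×0.705 + 47.089×4.29 = 20.022 + 202.01 = 222.03 W.
Ideal ⇒ P_in = P_out, so I_in = P_out/V_in = 222.03/230 = 0.965 A.

I_in ≈ 0.965 A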